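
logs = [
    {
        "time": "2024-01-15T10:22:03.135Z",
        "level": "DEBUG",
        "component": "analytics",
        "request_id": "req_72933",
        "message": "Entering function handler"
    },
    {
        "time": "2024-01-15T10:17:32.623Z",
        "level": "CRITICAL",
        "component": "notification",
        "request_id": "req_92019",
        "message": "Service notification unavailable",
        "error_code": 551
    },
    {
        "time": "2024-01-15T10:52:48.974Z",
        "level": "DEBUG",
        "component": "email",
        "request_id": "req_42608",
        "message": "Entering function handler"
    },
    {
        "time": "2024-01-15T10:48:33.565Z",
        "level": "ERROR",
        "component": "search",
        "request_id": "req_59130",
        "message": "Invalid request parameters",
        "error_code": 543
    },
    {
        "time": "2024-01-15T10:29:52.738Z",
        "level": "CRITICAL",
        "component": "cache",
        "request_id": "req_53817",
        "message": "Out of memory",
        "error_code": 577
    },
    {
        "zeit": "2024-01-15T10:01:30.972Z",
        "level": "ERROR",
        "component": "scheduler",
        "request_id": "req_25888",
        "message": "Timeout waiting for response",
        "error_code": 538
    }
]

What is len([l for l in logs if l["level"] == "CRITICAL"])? 2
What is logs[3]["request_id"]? "req_59130"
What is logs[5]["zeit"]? "2024-01-15T10:01:30.972Z"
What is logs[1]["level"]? "CRITICAL"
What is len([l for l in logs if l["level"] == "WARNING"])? 0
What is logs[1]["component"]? "notification"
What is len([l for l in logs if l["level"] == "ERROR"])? 2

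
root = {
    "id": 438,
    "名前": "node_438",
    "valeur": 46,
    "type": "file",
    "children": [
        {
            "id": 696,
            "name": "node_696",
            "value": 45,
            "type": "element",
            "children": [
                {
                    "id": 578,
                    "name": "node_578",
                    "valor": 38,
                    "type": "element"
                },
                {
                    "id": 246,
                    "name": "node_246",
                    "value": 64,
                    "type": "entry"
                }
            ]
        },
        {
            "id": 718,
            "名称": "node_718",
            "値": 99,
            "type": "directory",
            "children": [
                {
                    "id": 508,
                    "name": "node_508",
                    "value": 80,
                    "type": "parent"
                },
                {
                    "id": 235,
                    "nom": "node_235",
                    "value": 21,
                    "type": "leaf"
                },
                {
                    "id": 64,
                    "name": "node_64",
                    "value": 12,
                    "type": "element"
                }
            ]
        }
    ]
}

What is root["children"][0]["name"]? "node_696"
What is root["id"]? 438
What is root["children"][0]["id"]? 696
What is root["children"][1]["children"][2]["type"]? "element"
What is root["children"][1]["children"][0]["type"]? "parent"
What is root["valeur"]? 46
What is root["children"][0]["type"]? "element"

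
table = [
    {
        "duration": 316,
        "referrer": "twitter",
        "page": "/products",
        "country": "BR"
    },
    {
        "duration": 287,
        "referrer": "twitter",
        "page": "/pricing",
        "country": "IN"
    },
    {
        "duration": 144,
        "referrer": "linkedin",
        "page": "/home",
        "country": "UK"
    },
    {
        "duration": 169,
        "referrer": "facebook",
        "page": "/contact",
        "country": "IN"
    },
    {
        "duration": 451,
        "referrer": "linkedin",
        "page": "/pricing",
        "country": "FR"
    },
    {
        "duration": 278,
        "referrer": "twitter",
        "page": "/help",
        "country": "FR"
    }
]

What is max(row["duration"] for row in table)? 451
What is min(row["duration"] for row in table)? 144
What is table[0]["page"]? "/products"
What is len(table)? 6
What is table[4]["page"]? "/pricing"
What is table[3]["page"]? "/contact"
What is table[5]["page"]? "/help"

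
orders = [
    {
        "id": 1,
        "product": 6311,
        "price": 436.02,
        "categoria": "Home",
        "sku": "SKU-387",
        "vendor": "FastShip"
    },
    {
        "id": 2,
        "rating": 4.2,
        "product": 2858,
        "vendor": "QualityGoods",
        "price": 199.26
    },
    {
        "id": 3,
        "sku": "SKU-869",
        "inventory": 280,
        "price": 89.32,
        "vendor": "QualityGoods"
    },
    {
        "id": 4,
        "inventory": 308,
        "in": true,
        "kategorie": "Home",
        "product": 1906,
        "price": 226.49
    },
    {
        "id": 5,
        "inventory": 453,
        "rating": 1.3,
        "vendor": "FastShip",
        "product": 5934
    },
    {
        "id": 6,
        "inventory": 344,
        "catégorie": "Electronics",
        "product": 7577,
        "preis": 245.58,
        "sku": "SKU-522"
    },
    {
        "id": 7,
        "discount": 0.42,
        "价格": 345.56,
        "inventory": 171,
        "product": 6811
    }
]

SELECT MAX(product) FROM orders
7577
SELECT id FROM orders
[1, 2, 3, 4, 5, 6, 7]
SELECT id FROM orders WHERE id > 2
[3, 4, 5, 6, 7]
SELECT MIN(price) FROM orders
89.32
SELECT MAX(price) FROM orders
436.02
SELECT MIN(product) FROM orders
1906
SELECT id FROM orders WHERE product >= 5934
[1, 5, 6, 7]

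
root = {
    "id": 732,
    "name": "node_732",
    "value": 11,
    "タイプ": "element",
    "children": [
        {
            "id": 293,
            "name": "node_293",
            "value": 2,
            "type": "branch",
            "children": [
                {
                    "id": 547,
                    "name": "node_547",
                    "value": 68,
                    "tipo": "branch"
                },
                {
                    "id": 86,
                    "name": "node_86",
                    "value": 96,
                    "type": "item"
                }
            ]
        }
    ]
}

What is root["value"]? 11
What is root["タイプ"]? "element"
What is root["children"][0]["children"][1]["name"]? "node_86"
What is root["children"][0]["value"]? 2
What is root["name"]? "node_732"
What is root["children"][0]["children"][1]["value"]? 96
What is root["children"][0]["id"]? 293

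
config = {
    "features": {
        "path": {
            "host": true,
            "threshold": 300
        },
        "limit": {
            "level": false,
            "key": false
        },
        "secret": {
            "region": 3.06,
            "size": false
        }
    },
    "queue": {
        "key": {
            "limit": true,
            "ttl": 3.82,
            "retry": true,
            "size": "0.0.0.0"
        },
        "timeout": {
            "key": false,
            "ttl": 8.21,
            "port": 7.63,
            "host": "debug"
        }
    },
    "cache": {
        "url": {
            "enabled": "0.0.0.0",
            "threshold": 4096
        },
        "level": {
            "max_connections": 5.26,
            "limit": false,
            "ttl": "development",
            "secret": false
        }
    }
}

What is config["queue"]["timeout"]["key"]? False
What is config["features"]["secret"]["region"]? 3.06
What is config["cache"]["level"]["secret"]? False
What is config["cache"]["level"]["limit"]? False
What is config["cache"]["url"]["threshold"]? 4096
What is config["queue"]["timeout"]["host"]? "debug"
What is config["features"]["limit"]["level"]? False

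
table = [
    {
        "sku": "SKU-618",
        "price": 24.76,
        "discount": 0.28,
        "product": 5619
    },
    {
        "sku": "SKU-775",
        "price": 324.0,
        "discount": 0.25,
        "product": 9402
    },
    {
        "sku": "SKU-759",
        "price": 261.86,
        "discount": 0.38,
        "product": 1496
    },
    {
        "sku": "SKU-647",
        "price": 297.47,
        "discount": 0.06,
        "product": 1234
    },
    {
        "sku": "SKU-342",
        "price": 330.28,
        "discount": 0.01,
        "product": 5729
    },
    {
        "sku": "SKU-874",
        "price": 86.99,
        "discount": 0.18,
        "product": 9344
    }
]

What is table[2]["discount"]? 0.38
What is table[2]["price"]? 261.86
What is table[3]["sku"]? "SKU-647"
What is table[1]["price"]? 324.0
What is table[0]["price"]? 24.76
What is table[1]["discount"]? 0.25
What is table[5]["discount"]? 0.18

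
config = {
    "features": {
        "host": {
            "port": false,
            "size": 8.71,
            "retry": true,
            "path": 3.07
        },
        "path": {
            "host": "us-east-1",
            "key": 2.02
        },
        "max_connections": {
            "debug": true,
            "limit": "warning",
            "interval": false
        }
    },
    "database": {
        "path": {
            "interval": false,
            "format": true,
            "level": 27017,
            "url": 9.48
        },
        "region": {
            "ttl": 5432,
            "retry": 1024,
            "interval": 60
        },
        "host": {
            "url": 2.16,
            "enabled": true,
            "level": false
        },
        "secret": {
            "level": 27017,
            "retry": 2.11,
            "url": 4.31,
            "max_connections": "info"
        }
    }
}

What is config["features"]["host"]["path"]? 3.07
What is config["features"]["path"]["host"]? "us-east-1"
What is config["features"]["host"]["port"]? False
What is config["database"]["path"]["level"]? 27017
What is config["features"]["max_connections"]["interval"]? False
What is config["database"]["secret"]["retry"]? 2.11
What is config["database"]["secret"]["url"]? 4.31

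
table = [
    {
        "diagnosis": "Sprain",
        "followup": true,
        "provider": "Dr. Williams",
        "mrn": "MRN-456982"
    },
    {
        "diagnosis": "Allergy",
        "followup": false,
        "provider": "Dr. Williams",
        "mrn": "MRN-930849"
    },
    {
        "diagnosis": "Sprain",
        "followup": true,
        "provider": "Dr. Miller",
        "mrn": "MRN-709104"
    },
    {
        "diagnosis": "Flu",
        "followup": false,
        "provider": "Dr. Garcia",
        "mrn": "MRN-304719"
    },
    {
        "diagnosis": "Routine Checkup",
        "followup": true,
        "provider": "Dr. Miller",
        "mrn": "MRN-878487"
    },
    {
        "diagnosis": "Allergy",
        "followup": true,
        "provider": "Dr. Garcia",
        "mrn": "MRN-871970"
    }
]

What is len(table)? 6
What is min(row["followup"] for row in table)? False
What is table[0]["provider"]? "Dr. Williams"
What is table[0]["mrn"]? "MRN-456982"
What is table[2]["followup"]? True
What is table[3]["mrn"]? "MRN-304719"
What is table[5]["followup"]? True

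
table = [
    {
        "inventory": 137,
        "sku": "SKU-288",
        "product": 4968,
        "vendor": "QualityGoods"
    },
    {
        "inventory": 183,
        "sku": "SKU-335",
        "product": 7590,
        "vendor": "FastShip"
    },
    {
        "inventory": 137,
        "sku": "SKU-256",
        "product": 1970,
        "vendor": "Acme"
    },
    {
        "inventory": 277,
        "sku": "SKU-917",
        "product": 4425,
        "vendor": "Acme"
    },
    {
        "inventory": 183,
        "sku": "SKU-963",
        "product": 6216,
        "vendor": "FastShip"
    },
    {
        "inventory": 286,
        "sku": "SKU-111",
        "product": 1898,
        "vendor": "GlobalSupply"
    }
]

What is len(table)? 6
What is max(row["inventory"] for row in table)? 286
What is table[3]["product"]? 4425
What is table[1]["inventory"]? 183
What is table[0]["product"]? 4968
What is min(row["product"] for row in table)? 1898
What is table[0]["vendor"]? "QualityGoods"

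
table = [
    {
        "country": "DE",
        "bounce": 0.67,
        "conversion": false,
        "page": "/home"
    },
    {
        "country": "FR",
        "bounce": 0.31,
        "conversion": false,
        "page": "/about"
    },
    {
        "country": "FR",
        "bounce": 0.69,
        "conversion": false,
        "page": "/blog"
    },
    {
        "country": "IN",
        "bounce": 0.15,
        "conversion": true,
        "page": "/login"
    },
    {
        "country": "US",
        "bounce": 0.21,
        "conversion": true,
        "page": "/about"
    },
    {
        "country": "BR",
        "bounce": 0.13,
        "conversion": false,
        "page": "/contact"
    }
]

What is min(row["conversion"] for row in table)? False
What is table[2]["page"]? "/blog"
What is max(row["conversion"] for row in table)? True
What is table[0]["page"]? "/home"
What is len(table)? 6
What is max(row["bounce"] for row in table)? 0.69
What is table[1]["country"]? "FR"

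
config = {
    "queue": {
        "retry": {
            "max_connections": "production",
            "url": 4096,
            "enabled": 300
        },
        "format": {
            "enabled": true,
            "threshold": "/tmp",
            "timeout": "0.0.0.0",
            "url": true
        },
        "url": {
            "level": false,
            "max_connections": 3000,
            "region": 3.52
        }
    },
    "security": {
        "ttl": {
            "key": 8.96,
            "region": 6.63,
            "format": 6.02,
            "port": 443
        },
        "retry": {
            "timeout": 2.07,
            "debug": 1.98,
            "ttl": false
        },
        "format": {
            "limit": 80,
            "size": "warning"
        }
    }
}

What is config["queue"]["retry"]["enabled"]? 300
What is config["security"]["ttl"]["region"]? 6.63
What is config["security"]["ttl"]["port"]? 443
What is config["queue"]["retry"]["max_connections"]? "production"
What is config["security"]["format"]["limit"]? 80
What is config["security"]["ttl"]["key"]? 8.96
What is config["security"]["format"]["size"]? "warning"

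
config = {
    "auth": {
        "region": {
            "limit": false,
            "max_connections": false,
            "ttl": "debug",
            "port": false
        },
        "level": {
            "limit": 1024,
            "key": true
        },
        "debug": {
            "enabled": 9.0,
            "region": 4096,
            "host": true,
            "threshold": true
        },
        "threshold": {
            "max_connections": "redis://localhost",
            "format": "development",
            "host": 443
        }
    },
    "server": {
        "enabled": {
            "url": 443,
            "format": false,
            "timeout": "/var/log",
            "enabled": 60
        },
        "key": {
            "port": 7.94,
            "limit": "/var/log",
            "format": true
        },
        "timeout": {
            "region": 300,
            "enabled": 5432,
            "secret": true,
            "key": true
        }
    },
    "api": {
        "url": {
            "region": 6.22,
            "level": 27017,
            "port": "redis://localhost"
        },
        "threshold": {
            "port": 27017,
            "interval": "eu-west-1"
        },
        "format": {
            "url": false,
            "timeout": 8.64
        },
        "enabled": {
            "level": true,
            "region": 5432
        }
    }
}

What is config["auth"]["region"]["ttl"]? "debug"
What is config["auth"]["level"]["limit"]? 1024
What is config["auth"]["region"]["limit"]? False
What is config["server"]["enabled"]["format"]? False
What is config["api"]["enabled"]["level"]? True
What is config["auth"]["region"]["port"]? False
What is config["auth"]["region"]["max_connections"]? False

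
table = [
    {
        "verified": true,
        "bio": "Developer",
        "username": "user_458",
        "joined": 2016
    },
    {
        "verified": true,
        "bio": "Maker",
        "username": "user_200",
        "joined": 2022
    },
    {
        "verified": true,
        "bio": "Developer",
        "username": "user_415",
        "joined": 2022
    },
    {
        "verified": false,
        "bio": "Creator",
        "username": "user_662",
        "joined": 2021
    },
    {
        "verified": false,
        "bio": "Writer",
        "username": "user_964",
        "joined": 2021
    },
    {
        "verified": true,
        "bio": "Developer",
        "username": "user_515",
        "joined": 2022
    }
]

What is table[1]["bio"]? "Maker"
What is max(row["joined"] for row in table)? 2022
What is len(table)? 6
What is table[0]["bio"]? "Developer"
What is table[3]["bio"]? "Creator"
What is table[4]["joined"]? 2021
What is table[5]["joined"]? 2022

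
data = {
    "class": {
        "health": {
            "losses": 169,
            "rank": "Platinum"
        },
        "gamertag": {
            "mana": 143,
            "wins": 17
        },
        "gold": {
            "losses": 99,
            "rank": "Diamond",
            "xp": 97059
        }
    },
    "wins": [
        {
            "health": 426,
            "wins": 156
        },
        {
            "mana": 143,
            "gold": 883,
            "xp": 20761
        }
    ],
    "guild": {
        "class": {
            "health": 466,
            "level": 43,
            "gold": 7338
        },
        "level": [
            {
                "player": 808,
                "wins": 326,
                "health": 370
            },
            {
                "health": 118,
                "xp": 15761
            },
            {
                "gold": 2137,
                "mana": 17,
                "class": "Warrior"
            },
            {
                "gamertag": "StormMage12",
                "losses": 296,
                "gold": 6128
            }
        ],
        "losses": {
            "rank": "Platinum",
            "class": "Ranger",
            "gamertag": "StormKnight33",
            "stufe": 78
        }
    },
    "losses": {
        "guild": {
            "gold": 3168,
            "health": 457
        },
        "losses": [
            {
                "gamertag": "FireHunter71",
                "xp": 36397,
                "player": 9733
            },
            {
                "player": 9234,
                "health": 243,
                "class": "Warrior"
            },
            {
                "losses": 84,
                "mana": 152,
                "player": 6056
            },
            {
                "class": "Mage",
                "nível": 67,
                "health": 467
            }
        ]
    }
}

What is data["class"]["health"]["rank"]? "Platinum"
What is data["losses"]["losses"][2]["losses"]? 84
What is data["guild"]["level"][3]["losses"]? 296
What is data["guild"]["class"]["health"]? 466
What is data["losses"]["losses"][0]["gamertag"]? "FireHunter71"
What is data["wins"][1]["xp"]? 20761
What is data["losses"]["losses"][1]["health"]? 243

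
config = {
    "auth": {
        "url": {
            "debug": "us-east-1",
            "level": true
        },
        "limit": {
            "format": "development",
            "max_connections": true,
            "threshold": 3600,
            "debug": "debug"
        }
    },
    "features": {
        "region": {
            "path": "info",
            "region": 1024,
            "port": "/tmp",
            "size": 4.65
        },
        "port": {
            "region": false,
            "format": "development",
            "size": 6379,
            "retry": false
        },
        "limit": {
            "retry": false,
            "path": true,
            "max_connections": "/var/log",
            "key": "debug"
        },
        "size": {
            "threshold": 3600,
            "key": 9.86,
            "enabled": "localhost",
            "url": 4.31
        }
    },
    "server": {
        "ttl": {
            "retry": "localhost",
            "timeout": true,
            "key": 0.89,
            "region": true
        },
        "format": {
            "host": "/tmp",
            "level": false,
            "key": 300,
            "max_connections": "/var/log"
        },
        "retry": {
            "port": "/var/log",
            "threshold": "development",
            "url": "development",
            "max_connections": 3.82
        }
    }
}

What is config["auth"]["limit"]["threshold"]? 3600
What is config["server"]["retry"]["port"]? "/var/log"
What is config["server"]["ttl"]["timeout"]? True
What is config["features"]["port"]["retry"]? False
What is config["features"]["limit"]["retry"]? False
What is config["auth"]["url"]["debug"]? "us-east-1"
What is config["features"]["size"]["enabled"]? "localhost"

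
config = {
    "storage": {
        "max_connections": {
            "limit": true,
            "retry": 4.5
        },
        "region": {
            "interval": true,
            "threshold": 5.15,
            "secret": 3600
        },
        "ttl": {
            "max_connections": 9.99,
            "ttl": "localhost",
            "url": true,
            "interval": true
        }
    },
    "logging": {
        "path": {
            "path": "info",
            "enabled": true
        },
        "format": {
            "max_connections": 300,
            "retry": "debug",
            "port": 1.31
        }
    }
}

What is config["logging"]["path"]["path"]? "info"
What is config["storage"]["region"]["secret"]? 3600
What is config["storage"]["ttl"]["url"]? True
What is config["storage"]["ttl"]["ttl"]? "localhost"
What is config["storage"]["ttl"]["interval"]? True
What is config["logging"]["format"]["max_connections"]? 300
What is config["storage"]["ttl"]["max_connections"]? 9.99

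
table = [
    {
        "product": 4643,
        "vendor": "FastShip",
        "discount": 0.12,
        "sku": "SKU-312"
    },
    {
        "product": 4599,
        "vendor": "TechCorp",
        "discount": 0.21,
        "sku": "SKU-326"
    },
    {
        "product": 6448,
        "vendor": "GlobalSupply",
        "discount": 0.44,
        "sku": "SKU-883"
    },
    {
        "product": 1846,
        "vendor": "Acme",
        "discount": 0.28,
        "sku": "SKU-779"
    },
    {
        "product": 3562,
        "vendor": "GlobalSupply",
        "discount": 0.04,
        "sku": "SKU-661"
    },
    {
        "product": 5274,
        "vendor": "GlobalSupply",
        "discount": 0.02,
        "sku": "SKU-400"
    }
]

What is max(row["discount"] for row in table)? 0.44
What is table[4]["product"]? 3562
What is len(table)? 6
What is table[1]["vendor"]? "TechCorp"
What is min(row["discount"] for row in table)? 0.02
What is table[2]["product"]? 6448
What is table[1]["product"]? 4599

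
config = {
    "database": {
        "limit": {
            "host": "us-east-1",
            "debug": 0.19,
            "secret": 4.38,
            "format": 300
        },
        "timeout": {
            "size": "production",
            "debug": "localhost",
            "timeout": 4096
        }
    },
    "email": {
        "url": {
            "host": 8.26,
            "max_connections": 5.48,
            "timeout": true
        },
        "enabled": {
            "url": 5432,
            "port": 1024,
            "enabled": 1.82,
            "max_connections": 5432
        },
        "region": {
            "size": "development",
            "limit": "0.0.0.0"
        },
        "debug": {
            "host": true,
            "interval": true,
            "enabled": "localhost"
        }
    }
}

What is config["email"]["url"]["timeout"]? True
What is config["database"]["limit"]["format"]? 300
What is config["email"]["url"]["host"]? 8.26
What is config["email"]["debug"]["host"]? True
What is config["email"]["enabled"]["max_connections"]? 5432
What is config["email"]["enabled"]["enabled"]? 1.82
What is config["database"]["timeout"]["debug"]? "localhost"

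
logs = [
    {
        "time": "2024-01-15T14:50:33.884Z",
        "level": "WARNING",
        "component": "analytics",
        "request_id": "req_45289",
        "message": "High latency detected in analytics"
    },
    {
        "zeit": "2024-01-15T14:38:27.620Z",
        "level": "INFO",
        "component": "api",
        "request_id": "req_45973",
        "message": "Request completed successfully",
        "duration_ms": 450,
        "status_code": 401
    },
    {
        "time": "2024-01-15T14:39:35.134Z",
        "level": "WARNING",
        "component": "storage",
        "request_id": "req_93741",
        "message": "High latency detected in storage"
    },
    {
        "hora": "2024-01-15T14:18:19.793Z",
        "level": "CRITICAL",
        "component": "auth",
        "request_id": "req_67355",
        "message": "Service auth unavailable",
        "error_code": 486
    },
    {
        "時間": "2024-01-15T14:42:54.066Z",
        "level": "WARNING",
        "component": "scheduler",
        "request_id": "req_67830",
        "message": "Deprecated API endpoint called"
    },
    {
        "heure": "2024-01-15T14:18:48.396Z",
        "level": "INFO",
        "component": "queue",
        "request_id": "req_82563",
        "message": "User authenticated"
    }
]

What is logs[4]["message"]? "Deprecated API endpoint called"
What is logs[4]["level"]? "WARNING"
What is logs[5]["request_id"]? "req_82563"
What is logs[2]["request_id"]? "req_93741"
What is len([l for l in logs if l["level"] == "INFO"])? 2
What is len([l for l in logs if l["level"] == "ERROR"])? 0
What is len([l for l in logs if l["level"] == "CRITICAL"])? 1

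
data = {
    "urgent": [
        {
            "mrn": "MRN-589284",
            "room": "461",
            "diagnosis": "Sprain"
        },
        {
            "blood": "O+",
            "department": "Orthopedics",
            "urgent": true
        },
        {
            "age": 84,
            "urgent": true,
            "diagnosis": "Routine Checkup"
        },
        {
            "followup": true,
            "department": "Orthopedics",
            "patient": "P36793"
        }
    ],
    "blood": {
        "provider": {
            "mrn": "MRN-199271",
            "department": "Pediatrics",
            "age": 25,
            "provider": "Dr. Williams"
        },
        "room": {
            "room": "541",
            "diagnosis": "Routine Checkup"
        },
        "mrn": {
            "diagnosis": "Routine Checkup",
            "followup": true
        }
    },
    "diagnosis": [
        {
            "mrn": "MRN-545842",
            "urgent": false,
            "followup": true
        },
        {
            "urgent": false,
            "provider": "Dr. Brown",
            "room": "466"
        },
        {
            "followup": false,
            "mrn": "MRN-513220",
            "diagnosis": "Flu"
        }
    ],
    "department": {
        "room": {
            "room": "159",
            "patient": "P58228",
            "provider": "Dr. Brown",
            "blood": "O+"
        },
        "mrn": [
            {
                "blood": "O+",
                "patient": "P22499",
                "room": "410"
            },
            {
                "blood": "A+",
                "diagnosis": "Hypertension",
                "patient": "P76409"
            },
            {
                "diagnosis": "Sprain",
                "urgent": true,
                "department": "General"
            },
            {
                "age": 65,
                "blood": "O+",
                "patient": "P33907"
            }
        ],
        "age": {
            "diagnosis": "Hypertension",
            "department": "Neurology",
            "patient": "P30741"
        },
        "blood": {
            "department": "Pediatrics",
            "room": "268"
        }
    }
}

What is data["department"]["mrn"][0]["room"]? "410"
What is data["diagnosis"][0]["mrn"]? "MRN-545842"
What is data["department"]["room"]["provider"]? "Dr. Brown"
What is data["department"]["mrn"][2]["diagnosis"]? "Sprain"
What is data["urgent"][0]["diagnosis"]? "Sprain"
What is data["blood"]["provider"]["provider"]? "Dr. Williams"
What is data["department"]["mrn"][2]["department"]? "General"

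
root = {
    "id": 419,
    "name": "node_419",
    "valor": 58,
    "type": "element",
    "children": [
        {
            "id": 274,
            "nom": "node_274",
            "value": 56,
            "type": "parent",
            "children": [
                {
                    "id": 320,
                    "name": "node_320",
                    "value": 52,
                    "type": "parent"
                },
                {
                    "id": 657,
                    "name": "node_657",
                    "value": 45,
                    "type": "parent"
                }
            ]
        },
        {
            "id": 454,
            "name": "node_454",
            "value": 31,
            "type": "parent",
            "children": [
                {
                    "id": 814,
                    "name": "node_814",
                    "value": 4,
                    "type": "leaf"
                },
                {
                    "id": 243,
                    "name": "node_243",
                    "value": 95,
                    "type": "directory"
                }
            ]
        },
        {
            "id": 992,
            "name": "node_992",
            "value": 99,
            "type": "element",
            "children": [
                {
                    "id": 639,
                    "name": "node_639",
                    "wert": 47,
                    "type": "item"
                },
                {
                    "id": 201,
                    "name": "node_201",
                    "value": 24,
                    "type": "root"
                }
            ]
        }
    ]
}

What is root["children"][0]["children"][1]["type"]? "parent"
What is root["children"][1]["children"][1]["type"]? "directory"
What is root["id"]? 419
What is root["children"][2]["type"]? "element"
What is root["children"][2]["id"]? 992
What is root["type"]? "element"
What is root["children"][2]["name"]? "node_992"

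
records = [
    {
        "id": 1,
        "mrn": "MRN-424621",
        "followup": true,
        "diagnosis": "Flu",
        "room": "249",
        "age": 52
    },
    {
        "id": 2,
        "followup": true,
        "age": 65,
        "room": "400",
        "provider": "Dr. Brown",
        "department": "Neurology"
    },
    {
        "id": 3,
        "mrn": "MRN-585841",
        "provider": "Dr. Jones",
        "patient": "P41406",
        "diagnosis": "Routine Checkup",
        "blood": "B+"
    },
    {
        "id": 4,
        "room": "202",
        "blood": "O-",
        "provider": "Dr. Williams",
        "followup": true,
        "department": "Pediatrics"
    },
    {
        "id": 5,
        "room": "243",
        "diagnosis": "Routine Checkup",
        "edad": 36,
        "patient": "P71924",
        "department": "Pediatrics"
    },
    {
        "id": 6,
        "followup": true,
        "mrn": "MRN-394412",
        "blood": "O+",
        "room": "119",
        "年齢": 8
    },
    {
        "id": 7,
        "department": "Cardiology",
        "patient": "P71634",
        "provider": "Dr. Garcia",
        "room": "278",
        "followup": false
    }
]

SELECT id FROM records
[1, 2, 3, 4, 5, 6, 7]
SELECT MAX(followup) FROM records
True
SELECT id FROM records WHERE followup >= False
[1, 2, 4, 6, 7]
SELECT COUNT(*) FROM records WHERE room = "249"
1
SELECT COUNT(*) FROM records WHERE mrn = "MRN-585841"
1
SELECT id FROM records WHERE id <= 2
[1, 2]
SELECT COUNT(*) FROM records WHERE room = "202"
1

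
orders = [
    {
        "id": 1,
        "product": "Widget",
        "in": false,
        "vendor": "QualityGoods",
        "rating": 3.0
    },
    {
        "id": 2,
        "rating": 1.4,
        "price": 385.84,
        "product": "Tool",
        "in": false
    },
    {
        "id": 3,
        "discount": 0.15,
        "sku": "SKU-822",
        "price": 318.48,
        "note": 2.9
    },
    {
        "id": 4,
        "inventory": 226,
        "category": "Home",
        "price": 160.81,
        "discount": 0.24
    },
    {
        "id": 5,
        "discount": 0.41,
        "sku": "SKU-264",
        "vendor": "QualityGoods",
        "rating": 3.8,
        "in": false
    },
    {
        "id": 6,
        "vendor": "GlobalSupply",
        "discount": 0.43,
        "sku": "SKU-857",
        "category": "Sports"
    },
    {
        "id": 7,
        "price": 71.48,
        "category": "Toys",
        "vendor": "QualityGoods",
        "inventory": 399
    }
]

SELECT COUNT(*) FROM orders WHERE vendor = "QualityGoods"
3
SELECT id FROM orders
[1, 2, 3, 4, 5, 6, 7]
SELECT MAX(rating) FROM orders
3.8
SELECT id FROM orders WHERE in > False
[]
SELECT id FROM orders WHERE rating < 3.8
[1, 2]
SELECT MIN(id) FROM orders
1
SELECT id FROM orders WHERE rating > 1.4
[1, 5]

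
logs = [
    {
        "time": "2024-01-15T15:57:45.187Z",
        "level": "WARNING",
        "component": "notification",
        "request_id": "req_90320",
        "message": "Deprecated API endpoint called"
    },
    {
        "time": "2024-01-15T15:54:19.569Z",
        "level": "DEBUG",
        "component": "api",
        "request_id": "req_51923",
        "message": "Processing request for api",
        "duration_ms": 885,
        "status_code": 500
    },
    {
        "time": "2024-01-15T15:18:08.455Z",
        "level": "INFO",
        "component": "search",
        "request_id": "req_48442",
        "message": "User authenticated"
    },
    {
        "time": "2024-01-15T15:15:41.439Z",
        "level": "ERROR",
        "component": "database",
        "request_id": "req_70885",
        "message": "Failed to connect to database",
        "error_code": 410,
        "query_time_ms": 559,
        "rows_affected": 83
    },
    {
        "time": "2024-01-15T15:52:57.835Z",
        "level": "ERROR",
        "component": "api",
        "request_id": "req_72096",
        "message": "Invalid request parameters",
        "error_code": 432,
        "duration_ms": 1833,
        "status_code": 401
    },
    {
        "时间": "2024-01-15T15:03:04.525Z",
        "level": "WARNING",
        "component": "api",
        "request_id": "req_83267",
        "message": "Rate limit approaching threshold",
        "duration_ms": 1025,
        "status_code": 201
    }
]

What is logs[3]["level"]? "ERROR"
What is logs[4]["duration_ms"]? 1833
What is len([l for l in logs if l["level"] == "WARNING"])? 2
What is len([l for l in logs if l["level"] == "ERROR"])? 2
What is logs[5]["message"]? "Rate limit approaching threshold"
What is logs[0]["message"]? "Deprecated API endpoint called"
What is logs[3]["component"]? "database"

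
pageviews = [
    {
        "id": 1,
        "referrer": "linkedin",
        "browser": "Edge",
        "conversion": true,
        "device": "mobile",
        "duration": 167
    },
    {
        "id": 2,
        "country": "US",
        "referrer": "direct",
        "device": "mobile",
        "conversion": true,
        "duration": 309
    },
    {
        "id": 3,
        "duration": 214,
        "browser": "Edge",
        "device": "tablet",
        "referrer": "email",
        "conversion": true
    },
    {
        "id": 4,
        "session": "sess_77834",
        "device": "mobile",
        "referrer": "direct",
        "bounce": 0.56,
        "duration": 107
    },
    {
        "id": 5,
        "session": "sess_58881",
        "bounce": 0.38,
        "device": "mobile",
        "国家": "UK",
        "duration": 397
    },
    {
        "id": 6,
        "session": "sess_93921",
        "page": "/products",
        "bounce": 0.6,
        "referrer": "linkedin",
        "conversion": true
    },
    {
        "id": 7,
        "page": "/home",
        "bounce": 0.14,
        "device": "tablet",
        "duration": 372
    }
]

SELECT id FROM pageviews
[1, 2, 3, 4, 5, 6, 7]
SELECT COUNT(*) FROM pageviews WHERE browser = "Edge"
2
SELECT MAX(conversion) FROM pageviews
True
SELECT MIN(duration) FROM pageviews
107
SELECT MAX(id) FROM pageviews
7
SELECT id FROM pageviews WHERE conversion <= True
[1, 2, 3, 6]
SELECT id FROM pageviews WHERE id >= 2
[2, 3, 4, 5, 6, 7]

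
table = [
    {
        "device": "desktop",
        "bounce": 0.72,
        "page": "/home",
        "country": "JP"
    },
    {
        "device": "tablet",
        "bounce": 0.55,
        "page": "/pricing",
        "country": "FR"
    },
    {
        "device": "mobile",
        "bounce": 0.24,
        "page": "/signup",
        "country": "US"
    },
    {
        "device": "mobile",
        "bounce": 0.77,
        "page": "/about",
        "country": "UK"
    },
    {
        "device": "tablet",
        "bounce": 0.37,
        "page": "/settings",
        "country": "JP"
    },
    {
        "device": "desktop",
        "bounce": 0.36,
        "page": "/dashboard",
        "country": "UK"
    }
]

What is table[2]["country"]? "US"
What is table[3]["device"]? "mobile"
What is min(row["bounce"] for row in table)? 0.24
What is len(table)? 6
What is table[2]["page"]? "/signup"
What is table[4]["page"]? "/settings"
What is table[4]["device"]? "tablet"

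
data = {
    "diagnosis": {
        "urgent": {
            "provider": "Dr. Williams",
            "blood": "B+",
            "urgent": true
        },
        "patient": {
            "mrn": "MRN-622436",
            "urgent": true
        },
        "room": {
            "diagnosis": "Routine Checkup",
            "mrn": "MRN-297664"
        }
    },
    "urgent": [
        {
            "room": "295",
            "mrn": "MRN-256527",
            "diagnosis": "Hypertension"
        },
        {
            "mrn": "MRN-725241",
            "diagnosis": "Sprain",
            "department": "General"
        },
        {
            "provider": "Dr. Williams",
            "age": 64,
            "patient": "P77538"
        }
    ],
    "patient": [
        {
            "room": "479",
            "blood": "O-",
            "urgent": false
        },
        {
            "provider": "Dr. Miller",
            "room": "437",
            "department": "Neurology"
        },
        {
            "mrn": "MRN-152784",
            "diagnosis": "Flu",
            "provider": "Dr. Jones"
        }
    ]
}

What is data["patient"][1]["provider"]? "Dr. Miller"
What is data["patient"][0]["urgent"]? False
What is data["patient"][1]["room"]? "437"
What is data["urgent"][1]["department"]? "General"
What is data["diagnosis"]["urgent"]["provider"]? "Dr. Williams"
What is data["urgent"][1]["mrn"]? "MRN-725241"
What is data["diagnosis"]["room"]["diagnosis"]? "Routine Checkup"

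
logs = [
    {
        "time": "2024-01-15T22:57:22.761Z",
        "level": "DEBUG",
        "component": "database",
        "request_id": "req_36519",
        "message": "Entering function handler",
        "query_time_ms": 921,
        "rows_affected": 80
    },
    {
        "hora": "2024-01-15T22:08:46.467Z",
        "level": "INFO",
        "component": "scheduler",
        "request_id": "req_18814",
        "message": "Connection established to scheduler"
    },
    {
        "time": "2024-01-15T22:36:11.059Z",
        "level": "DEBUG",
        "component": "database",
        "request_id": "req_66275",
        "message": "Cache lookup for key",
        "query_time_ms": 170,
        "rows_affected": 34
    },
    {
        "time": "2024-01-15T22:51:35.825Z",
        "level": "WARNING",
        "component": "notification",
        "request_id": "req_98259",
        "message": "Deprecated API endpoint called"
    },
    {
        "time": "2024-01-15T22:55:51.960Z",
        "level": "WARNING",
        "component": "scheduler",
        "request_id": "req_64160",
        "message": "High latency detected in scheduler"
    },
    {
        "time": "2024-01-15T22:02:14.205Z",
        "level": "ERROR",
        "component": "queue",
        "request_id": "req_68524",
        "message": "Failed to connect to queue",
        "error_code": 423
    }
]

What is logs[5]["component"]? "queue"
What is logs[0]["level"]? "DEBUG"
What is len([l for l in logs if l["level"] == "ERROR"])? 1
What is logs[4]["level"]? "WARNING"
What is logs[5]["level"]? "ERROR"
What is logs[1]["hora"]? "2024-01-15T22:08:46.467Z"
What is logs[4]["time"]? "2024-01-15T22:55:51.960Z"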